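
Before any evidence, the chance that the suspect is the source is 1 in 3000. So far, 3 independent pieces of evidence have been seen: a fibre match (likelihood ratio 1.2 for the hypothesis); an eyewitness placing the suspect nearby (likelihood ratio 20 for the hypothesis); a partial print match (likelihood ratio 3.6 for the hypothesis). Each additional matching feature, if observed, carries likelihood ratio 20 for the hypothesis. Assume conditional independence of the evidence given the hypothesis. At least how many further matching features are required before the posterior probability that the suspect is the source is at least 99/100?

Prior odds = (1/3000)/(2999/3000) = 1/2999.
Combined Bayes factor of the evidence already in hand = 1.2 × 20 × 3.6 = 86.4.
Odds after that evidence = (1/2999) × 86.4 = 432/14995.
Target odds = 0.99/0.01 = 99.
Need 20ⁿ ≥ 99 ÷ (432/14995) = 164945/48.
20² = 400 falls short of 164945/48 but 20³ = 8000 reaches it, so n = 3.

3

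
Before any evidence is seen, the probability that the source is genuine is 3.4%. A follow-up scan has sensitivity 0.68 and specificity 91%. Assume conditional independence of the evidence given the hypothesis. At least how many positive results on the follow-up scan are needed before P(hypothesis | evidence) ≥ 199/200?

5

Prior odds: 0.034 ÷ 0.966 = 17/483.
False-positive rate = 1 − 0.91 = 0.09; likelihood ratio of a positive = 0.68/0.09 = 68/9.
Target posterior odds = 0.995/0.005 = 199.
Need (17/483) × (68/9)ⁿ ≥ 199, i.e. (68/9)ⁿ ≥ 96117/17.
(68/9)⁴ = 21381376/6561 falls short of 96117/17 but (68/9)⁵ ≈24622.5 reaches it, so n = 5.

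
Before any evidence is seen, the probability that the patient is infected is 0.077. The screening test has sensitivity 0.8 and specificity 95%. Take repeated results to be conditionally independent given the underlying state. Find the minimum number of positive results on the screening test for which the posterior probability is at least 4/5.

2

Prior odds: 0.077 ÷ 0.923 = 77/923.
False-positive rate = 1 − 0.95 = 0.05; likelihood ratio of a positive = 0.8/0.05 = 16.
Target posterior odds = 0.8/0.2 = 4.
Need (77/923) × 16ⁿ ≥ 4, i.e. 16ⁿ ≥ 3692/77.
16¹ = 16 falls short of 3692/77 but 16² = 256 reaches it, so n = 2.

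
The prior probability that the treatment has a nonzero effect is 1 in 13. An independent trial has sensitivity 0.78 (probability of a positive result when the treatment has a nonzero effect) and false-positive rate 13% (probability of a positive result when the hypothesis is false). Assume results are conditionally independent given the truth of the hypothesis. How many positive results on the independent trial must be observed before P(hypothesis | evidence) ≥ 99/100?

Prior odds: (1/13) ÷ (12/13) = 1/12.
Likelihood ratio of a positive result = 0.78/0.13 = 6.
Target posterior odds = 0.99/0.01 = 99.
Require 6ⁿ ≥ 99 ÷ (1/12) = 1188.
6³ = 216 falls short of 1188 but 6⁴ = 1296 reaches it, so n = 4.

4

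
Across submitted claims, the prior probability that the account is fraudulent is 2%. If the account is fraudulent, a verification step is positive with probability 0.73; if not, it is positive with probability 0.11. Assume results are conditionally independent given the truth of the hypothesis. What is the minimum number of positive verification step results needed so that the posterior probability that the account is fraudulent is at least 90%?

4

Prior odds: 0.02 ÷ 0.98 = 1/49.
Likelihood ratio of a positive = 0.73/0.11 = 73/11.
Target odds: 0.9 ÷ 0.1 = 9.
Require (73/11)ⁿ ≥ 9 ÷ (1/49) = 441.
(73/11)³ = 389017/1331 falls short of 441 but (73/11)⁴ = 28398241/14641 reaches it, so n = 4.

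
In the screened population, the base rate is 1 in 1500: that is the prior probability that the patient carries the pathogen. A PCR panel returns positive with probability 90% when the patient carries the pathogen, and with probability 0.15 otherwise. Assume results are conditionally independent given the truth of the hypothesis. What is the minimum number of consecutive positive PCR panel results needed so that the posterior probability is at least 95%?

6

Prior odds: (1/1500) ÷ (1499/1500) = 1/1499.
Likelihood ratio of a positive result = 0.9/0.15 = 6.
Target odds: 0.95 ÷ 0.05 = 19.
Require 6ⁿ ≥ 19 ÷ (1/1499) = 28481.
6⁵ = 7776 falls short of 28481 but 6⁶ = 46656 reaches it, so n = 6.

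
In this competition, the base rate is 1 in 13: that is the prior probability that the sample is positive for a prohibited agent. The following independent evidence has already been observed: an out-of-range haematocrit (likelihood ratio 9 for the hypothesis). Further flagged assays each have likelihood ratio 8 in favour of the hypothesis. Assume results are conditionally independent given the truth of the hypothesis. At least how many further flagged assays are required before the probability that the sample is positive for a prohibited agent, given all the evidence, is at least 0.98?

3

Prior odds = (1/13)/(12/13) = 1/12.
Bayes factor of the evidence already in hand = 9.
Odds after that evidence = (1/12) × 9 = 0.75.
Target odds = 0.98/0.02 = 49.
Need 8ⁿ ≥ 49 ÷ 0.75 = 196/3.
8² = 64 falls short of 196/3 but 8³ = 512 reaches it, so n = 3.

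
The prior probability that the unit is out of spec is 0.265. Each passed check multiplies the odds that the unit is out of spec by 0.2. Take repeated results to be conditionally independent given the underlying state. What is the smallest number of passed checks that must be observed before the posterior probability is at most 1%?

3

Prior odds: 0.265 ÷ 0.735 = 53/147.
Likelihood ratio per passed check = 0.2.
Target posterior odds = 0.01/0.99 = 1/99.
Require 0.2ⁿ ≤ 1/99 ÷ (53/147) = 49/1749.
0.2² = 0.04 is still above 49/1749 but 0.2³ = 0.008 is at or below it, so n = 3.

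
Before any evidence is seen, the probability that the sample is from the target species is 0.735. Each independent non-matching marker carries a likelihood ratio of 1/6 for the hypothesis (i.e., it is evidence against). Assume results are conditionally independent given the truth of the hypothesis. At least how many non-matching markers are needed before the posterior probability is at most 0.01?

4

Prior odds = 0.735/0.265 = 147/53.
Likelihood ratio per non-matching marker = 1/6.
Target posterior odds = 0.01/0.99 = 1/99.
Need (147/53) × (1/6)ⁿ ≤ 1/99, i.e. (1/6)ⁿ ≤ 53/14553.
(1/6)³ = 1/216 is still above 53/14553 but (1/6)⁴ = 1/1296 is at or below it, so n = 4.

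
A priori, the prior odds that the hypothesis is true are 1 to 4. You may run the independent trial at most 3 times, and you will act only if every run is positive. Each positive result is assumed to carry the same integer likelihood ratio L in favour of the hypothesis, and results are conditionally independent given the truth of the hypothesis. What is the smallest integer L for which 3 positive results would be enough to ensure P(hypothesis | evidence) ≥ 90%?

4

Prior odds = 0.25.
Target odds = 0.9/0.1 = 9.
Need L³ ≥ 9 ÷ 0.25 = 36.
3³ = 27 < 36 ≤ 64 = 4³, so L = 4.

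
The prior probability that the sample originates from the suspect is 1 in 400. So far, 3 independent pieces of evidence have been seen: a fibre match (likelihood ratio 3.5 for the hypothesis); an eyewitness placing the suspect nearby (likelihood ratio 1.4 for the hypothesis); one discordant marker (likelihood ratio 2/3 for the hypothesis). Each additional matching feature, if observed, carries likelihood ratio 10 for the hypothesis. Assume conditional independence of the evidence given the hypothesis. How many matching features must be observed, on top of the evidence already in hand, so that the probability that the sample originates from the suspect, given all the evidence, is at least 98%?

Prior odds = 0.0025/0.9975 = 1/399.
Combined Bayes factor of the evidence already in hand = 3.5 × 1.4 × (2/3) = 49/15.
Odds after that evidence = (1/399) × 49/15 = 7/855.
Target odds = 0.98/0.02 = 49.
Need 10ⁿ ≥ 49 ÷ (7/855) = 5985.
10³ = 1000 falls short of 5985 but 10⁴ = 10000 reaches it, so n = 4.

4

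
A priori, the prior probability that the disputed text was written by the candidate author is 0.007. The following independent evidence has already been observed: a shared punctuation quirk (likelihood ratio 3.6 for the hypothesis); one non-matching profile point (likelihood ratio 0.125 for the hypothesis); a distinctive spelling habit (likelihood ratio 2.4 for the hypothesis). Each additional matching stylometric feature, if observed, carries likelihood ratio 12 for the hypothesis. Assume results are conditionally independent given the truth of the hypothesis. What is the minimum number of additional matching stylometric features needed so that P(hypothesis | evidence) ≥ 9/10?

Prior odds = 0.007/0.993 = 7/993.
Combined Bayes factor of the evidence already in hand = 3.6 × 0.125 × 2.4 = 1.08.
Odds after that evidence = (7/993) × 1.08 = 63/8275.
Target odds = 0.9/0.1 = 9.
Need 12ⁿ ≥ 9 ÷ (63/8275) = 8275/7.
12² = 144 falls short of 8275/7 but 12³ = 1728 reaches it, so n = 3.

3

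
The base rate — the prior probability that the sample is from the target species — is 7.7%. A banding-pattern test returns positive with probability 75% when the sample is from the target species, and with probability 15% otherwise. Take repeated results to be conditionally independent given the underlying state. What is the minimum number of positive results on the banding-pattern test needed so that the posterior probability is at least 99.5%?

5

Prior odds: 0.077 ÷ 0.923 = 77/923.
Likelihood ratio of a positive result = 0.75/0.15 = 5.
Target odds: 0.995 ÷ 0.005 = 199.
Need (77/923) × 5ⁿ ≥ 199, i.e. 5ⁿ ≥ 183677/77.
5⁴ = 625 falls short of 183677/77 but 5⁵ = 3125 reaches it, so n = 5.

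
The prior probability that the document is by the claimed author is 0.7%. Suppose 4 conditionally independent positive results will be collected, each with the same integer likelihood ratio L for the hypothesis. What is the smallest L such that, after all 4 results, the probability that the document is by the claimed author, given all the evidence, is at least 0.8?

Prior odds = 0.007/0.993 = 7/993.
Target odds = 0.8/0.2 = 4.
Need L⁴ ≥ 4 ÷ (7/993) = 3972/7.
4⁴ = 256 < 3972/7 ≤ 625 = 5⁴, so L = 5.

5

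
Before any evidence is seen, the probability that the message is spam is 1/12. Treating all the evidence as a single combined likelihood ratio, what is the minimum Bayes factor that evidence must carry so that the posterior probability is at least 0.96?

Prior odds = (1/12)/(11/12) = 1/11.
Target odds = 0.96/0.04 = 24.
Required Bayes factor = 24 ÷ (1/11) = 264.

264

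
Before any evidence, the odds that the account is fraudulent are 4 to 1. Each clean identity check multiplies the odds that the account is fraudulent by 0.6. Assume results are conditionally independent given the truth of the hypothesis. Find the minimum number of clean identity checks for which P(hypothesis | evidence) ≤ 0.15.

Prior odds = 4.
Likelihood ratio per clean identity check = 0.6.
Target posterior odds = 0.15/0.85 = 3/17.
Need 4 × 0.6ⁿ ≤ 3/17, i.e. 0.6ⁿ ≤ 3/68.
0.6⁶ = 729/15625 is still above 3/68 but 0.6⁷ = 2187/78125 is at or below it, so n = 7.

7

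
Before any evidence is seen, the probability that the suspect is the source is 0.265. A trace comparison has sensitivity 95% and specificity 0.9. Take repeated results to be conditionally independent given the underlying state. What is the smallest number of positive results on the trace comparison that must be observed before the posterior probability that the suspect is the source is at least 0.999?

Prior odds = 0.265/0.735 = 53/147.
False-positive rate = 1 − 0.9 = 0.1; likelihood ratio of a positive = 0.95/0.1 = 9.5.
Target posterior odds = 0.999/0.001 = 999.
Need (53/147) × 9.5ⁿ ≥ 999, i.e. 9.5ⁿ ≥ 146853/53.
9.5³ = 857.375 falls short of 146853/53 but 9.5⁴ = 8145.0625 reaches it, so n = 4.

4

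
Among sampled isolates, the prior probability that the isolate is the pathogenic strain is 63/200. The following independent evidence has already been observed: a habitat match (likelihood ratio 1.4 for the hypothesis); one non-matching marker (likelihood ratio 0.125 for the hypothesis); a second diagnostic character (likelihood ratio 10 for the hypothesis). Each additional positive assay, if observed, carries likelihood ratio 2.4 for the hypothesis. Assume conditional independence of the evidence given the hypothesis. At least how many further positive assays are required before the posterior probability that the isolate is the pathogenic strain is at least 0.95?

4

Prior odds = 0.315/0.685 = 63/137.
Combined Bayes factor of the evidence already in hand = 1.4 × 0.125 × 10 = 1.75.
Odds after that evidence = (63/137) × 1.75 = 441/548.
Target odds = 0.95/0.05 = 19.
Need 2.4ⁿ ≥ 19 ÷ (441/548) = 10412/441.
2.4³ = 13.824 falls short of 10412/441 but 2.4⁴ = 33.1776 reaches it, so n = 4.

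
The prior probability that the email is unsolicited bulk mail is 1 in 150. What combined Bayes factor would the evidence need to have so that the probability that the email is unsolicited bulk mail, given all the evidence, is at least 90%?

1341

Prior odds = (1/150)/(149/150) = 1/149.
Target odds = 0.9/0.1 = 9.
Required Bayes factor = 9 ÷ (1/149) = 1341.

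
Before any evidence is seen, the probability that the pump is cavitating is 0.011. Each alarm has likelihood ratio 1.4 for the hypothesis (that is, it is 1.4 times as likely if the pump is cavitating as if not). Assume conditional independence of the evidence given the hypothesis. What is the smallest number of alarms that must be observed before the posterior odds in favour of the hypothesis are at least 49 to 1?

Prior odds: 0.011 ÷ 0.989 = 11/989.
Likelihood ratio per alarm = 1.4.
Target odds = 49.
Need (11/989) × 1.4ⁿ ≥ 49, i.e. 1.4ⁿ ≥ 48461/11.
1.4²⁴ ≈3214.2 falls short of 48461/11 but 1.4²⁵ ≈4499.88 reaches it, so n = 25.

25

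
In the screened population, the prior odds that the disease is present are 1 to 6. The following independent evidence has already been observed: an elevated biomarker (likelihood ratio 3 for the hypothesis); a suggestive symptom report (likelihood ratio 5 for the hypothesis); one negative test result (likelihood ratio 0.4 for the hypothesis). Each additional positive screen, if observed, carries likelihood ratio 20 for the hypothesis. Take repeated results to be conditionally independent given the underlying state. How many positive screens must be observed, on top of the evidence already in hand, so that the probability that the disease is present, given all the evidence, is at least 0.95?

1

Prior odds = 1/6.
Combined Bayes factor of the evidence already in hand = 3 × 5 × 0.4 = 6.
Odds after that evidence = (1/6) × 6 = 1.
Target odds = 0.95/0.05 = 19.
Need 20ⁿ ≥ 19 ÷ 1 = 19.
20¹ = 20, which meets the required 19; so n = 1.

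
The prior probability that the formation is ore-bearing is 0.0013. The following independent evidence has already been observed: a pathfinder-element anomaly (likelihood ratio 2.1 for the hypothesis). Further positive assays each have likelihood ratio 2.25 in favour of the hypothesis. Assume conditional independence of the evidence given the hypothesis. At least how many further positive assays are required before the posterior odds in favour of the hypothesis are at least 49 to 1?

Prior odds = 0.0013/0.9987 = 13/9987.
Bayes factor of the evidence already in hand = 2.1.
Odds after that evidence = (13/9987) × 2.1 = 91/33290.
Target odds = 49.
Need 2.25ⁿ ≥ 49 ÷ (91/33290) = 233030/13.
2.25¹² ≈16834.1 falls short of 233030/13 but 2.25¹³ ≈37876.8 reaches it, so n = 13.

13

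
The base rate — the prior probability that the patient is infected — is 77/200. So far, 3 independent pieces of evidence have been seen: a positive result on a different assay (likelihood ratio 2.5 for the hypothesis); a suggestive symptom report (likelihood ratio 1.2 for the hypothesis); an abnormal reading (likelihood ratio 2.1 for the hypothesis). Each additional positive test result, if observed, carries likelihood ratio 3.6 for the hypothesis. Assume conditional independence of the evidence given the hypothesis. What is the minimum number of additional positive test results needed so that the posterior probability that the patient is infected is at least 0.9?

1

Prior odds = 0.385/0.615 = 77/123.
Combined Bayes factor of the evidence already in hand = 2.5 × 1.2 × 2.1 = 6.3.
Odds after that evidence = (77/123) × 6.3 = 1617/410.
Target odds = 0.9/0.1 = 9.
Need 3.6ⁿ ≥ 9 ÷ (1617/410) = 1230/539.
3.6¹ = 3.6, which meets the required 1230/539; so n = 1.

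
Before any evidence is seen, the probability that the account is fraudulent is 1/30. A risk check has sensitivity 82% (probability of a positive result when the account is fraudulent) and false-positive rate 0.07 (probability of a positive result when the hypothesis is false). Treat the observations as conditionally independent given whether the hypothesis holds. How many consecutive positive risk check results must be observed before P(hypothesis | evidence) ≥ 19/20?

3

Prior odds: (1/30) ÷ (29/30) = 1/29.
Likelihood ratio of a positive result = 0.82/0.07 = 82/7.
Target odds: 0.95 ÷ 0.05 = 19.
Require (82/7)ⁿ ≥ 19 ÷ (1/29) = 551.
(82/7)² = 6724/49 falls short of 551 but (82/7)³ = 551368/343 reaches it, so n = 3.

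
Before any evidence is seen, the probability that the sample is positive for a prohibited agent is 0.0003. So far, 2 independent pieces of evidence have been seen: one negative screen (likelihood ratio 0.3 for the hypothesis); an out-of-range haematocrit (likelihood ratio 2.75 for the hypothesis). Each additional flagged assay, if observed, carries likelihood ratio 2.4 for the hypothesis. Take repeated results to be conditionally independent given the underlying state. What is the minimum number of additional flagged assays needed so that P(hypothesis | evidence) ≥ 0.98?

Prior odds = 0.0003/0.9997 = 3/9997.
Combined Bayes factor of the evidence already in hand = 0.3 × 2.75 = 0.825.
Odds after that evidence = (3/9997) × 0.825 = 99/399880.
Target odds = 0.98/0.02 = 49.
Need 2.4ⁿ ≥ 49 ÷ (99/399880) = 19594120/99.
2.4¹³ ≈87648.8 falls short of 19594120/99 but 2.4¹⁴ ≈210357 reaches it, so n = 14.

14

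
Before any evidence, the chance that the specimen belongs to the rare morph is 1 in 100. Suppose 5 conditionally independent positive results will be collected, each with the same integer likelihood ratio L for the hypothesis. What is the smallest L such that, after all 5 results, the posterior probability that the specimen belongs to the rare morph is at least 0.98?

Prior odds = 0.01/0.99 = 1/99.
Target odds = 0.98/0.02 = 49.
Need L⁵ ≥ 49 ÷ (1/99) = 4851.
5⁵ = 3125 < 4851 ≤ 7776 = 6⁵, so L = 6.

6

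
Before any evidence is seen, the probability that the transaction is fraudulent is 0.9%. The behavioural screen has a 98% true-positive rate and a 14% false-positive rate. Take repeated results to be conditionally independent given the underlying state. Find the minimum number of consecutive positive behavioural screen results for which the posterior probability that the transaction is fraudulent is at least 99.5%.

6

Prior odds: 0.009 ÷ 0.991 = 9/991.
Likelihood ratio of a positive result = 0.98/0.14 = 7.
Target odds: 0.995 ÷ 0.005 = 199.
Require 7ⁿ ≥ 199 ÷ (9/991) = 197209/9.
7⁵ = 16807 falls short of 197209/9 but 7⁶ = 117649 reaches it, so n = 6.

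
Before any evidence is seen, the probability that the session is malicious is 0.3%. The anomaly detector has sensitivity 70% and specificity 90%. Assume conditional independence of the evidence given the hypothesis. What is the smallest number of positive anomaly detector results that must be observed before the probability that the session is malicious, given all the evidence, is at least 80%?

4

Prior odds: 0.003 ÷ 0.997 = 3/997.
False-positive rate = 1 − 0.9 = 0.1; likelihood ratio of a positive = 0.7/0.1 = 7.
Target odds: 0.8 ÷ 0.2 = 4.
Need (3/997) × 7ⁿ ≥ 4, i.e. 7ⁿ ≥ 3988/3.
7³ = 343 falls short of 3988/3 but 7⁴ = 2401 reaches it, so n = 4.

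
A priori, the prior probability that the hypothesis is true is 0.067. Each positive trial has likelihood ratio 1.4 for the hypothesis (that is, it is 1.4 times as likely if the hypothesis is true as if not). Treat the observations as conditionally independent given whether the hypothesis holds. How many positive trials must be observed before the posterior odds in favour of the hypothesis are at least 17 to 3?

13

Prior odds: 0.067 ÷ 0.933 = 67/933.
Likelihood ratio per positive trial = 1.4.
Target odds = 17/3.
Require 1.4ⁿ ≥ 17/3 ÷ (67/933) = 5287/67.
1.4¹² ≈56.6939 falls short of 5287/67 but 1.4¹³ ≈79.3715 reaches it, so n = 13.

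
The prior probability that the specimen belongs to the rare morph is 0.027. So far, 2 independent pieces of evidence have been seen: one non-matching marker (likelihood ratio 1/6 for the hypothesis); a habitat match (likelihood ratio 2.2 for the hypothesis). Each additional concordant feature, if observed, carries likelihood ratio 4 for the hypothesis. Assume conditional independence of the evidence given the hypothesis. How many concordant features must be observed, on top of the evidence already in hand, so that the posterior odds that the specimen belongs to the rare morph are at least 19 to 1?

6

Prior odds = 0.027/0.973 = 27/973.
Combined Bayes factor of the evidence already in hand = (1/6) × 2.2 = 11/30.
Odds after that evidence = (27/973) × 11/30 = 99/9730.
Target odds = 19.
Need 4ⁿ ≥ 19 ÷ (99/9730) = 184870/99.
4⁵ = 1024 falls short of 184870/99 but 4⁶ = 4096 reaches it, so n = 6.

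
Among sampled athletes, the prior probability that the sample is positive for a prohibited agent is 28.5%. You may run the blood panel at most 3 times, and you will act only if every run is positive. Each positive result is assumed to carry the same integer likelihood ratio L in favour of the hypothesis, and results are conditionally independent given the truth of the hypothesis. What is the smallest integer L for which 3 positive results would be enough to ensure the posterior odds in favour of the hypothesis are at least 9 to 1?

Prior odds = 0.285/0.715 = 57/143.
Target odds = 9.
Need L³ ≥ 9 ÷ (57/143) = 429/19.
2³ = 8 < 429/19 ≤ 27 = 3³, so L = 3.

3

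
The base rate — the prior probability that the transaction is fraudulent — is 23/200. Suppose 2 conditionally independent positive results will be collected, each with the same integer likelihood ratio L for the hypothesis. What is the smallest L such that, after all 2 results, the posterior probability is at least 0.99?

Prior odds = 0.115/0.885 = 23/177.
Target odds = 0.99/0.01 = 99.
Need L² ≥ 99 ÷ (23/177) = 17523/23.
27² = 729 < 17523/23 ≤ 784 = 28², so L = 28.

28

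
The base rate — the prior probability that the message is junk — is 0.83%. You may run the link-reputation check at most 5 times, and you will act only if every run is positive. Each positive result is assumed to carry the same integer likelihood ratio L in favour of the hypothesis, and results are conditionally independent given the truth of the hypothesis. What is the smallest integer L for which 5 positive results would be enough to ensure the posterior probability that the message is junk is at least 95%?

5

Prior odds = 0.0083/0.9917 = 83/9917.
Target odds = 0.95/0.05 = 19.
Need L⁵ ≥ 19 ÷ (83/9917) = 188423/83.
4⁵ = 1024 < 188423/83 ≤ 3125 = 5⁵, so L = 5.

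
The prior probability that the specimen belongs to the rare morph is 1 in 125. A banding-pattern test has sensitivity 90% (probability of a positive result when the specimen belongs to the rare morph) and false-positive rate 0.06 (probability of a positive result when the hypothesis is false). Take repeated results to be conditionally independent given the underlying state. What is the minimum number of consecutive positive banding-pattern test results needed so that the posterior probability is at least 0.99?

4

Prior odds: 0.008 ÷ 0.992 = 1/124.
Likelihood ratio of a positive result = 0.9/0.06 = 15.
Target posterior odds = 0.99/0.01 = 99.
Need (1/124) × 15ⁿ ≥ 99, i.e. 15ⁿ ≥ 12276.
15³ = 3375 falls short of 12276 but 15⁴ = 50625 reaches it, so n = 4.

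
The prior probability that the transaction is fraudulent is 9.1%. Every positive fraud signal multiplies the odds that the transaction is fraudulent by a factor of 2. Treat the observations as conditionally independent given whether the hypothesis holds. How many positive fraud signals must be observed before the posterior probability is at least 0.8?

6

Prior odds = 0.091/0.909 = 91/909.
Likelihood ratio per positive fraud signal = 2.
Target posterior odds = 0.8/0.2 = 4.
Require 2ⁿ ≥ 4 ÷ (91/909) = 3636/91.
2⁵ = 32 falls short of 3636/91 but 2⁶ = 64 reaches it, so n = 6.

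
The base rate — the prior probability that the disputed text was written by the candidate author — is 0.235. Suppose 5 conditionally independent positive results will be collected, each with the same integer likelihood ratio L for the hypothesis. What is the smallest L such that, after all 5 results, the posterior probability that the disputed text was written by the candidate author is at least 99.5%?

Prior odds = 0.235/0.765 = 47/153.
Target odds = 0.995/0.005 = 199.
Need L⁵ ≥ 199 ÷ (47/153) = 30447/47.
3⁵ = 243 < 30447/47 ≤ 1024 = 4⁵, so L = 4.

4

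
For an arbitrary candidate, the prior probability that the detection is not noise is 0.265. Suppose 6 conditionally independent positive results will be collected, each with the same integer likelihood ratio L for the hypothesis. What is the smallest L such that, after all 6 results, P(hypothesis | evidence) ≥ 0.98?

3

Prior odds = 0.265/0.735 = 53/147.
Target odds = 0.98/0.02 = 49.
Need L⁶ ≥ 49 ÷ (53/147) = 7203/53.
2⁶ = 64 < 7203/53 ≤ 729 = 3⁶, so L = 3.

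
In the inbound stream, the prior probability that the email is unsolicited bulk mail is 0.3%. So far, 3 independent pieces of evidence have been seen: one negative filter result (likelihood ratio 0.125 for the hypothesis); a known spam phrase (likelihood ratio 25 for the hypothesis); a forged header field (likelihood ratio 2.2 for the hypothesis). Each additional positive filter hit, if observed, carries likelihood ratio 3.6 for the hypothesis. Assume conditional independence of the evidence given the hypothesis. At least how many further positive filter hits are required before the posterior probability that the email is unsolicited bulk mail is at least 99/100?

7

Prior odds = 0.003/0.997 = 3/997.
Combined Bayes factor of the evidence already in hand = 0.125 × 25 × 2.2 = 6.875.
Odds after that evidence = (3/997) × 6.875 = 165/7976.
Target odds = 0.99/0.01 = 99.
Need 3.6ⁿ ≥ 99 ÷ (165/7976) = 4785.6.
3.6⁶ = 34012224/15625 falls short of 4785.6 but 3.6⁷ = 612220032/78125 reaches it, so n = 7.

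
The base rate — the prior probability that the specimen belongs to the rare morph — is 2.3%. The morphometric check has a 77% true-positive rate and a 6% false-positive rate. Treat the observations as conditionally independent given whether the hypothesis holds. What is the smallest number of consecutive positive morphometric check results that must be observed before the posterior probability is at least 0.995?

Prior odds = 0.023/0.977 = 23/977.
Likelihood ratio of a positive result = 0.77/0.06 = 77/6.
Target odds: 0.995 ÷ 0.005 = 199.
Require (77/6)ⁿ ≥ 199 ÷ (23/977) = 194423/23.
(77/6)³ = 456533/216 falls short of 194423/23 but (77/6)⁴ = 35153041/1296 reaches it, so n = 4.

4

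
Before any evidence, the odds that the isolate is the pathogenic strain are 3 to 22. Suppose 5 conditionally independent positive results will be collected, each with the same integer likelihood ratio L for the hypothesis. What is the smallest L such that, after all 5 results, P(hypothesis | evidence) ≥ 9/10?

Prior odds = 3/22.
Target odds = 0.9/0.1 = 9.
Need L⁵ ≥ 9 ÷ (3/22) = 66.
2⁵ = 32 < 66 ≤ 243 = 3⁵, so L = 3.

3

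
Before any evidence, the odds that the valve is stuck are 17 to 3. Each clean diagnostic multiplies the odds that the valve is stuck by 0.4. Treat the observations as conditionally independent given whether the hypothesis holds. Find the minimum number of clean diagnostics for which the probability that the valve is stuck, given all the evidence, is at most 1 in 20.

6

Prior odds = 17/3.
Likelihood ratio per clean diagnostic = 0.4.
Target posterior odds = 0.05/0.95 = 1/19.
Require 0.4ⁿ ≤ 1/19 ÷ (17/3) = 3/323.
0.4⁵ = 0.01024 is still above 3/323 but 0.4⁶ = 64/15625 is at or below it, so n = 6.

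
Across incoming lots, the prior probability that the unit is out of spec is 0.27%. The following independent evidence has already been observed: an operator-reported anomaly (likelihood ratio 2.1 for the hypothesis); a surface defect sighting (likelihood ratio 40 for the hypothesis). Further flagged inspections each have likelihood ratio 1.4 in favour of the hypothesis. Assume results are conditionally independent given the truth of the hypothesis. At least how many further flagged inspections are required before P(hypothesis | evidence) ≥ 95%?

14

Prior odds = 0.0027/0.9973 = 27/9973.
Combined Bayes factor of the evidence already in hand = 2.1 × 40 = 84.
Odds after that evidence = (27/9973) × 84 = 2268/9973.
Target odds = 0.95/0.05 = 19.
Need 1.4ⁿ ≥ 19 ÷ (2268/9973) = 189487/2268.
1.4¹³ ≈79.3715 falls short of 189487/2268 but 1.4¹⁴ ≈111.12 reaches it, so n = 14.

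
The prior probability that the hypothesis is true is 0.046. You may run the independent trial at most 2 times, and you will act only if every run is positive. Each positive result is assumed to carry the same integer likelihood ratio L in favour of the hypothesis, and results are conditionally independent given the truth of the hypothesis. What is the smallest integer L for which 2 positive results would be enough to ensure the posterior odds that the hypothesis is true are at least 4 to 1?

Prior odds = 0.046/0.954 = 23/477.
Target odds = 4.
Need L² ≥ 4 ÷ (23/477) = 1908/23.
9² = 81 < 1908/23 ≤ 100 = 10², so L = 10.

10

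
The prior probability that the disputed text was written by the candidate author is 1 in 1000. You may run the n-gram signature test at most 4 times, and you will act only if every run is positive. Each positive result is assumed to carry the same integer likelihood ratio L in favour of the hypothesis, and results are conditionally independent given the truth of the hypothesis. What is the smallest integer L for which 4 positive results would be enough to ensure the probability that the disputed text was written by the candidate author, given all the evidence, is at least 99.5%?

22

Prior odds = 0.001/0.999 = 1/999.
Target odds = 0.995/0.005 = 199.
Need L⁴ ≥ 199 ÷ (1/999) = 198801.
21⁴ = 194481 < 198801 ≤ 234256 = 22⁴, so L = 22.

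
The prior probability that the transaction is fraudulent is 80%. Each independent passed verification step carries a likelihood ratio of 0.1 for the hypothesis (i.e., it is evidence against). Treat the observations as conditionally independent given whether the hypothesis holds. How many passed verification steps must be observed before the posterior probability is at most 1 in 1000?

Prior odds: 0.8 ÷ 0.2 = 4.
Likelihood ratio per passed verification step = 0.1.
Target odds: 0.001 ÷ 0.999 = 1/999.
Require 0.1ⁿ ≤ 1/999 ÷ 4 = 1/3996.
0.1³ = 0.001 is still above 1/3996 but 0.1⁴ = 0.0001 is at or below it, so n = 4.

4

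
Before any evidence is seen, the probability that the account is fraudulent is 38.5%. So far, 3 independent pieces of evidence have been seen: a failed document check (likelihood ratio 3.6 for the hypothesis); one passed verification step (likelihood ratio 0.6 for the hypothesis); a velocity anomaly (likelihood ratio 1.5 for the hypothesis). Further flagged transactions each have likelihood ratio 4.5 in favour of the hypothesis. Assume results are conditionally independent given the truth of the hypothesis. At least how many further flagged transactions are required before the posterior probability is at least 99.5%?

4

Prior odds = 0.385/0.615 = 77/123.
Combined Bayes factor of the evidence already in hand = 3.6 × 0.6 × 1.5 = 3.24.
Odds after that evidence = (77/123) × 3.24 = 2079/1025.
Target odds = 0.995/0.005 = 199.
Need 4.5ⁿ ≥ 199 ÷ (2079/1025) = 203975/2079.
4.5³ = 91.125 falls short of 203975/2079 but 4.5⁴ = 410.0625 reaches it, so n = 4.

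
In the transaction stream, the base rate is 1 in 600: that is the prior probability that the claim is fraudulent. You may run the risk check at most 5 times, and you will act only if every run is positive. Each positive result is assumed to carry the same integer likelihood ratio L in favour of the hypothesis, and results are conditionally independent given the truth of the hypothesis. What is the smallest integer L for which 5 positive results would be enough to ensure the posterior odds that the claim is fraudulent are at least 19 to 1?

7

Prior odds = (1/600)/(599/600) = 1/599.
Target odds = 19.
Need L⁵ ≥ 19 ÷ (1/599) = 11381.
6⁵ = 7776 < 11381 ≤ 16807 = 7⁵, so L = 7.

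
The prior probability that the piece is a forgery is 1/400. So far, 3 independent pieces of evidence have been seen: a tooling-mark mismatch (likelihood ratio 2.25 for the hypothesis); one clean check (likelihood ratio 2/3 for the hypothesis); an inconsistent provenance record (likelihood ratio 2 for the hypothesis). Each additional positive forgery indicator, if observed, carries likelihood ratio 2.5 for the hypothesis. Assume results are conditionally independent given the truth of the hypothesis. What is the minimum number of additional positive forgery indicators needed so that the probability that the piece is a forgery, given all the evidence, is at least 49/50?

Prior odds = 0.0025/0.9975 = 1/399.
Combined Bayes factor of the evidence already in hand = 2.25 × (2/3) × 2 = 3.
Odds after that evidence = (1/399) × 3 = 1/133.
Target odds = 0.98/0.02 = 49.
Need 2.5ⁿ ≥ 49 ÷ (1/133) = 6517.
2.5⁹ = 1953125/512 falls short of 6517 but 2.5¹⁰ = 9765625/1024 reaches it, so n = 10.

10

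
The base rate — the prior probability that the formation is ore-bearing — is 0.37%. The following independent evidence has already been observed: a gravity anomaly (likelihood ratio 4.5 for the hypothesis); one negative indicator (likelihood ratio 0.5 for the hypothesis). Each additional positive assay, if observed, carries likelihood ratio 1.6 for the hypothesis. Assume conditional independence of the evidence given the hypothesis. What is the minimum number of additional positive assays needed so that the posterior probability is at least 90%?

Prior odds = 0.0037/0.9963 = 37/9963.
Combined Bayes factor of the evidence already in hand = 4.5 × 0.5 = 2.25.
Odds after that evidence = (37/9963) × 2.25 = 37/4428.
Target odds = 0.9/0.1 = 9.
Need 1.6ⁿ ≥ 9 ÷ (37/4428) = 39852/37.
1.6¹⁴ ≈720.576 falls short of 39852/37 but 1.6¹⁵ ≈1152.92 reaches it, so n = 15.

15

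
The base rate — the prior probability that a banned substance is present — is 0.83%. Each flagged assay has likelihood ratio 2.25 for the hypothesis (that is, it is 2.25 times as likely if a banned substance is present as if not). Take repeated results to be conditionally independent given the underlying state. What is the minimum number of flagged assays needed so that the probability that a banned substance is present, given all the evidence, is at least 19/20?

Prior odds = 0.0083/0.9917 = 83/9917.
Likelihood ratio per flagged assay = 2.25.
Target posterior odds = 0.95/0.05 = 19.
Require 2.25ⁿ ≥ 19 ÷ (83/9917) = 188423/83.
2.25⁹ = 387420489/262144 falls short of 188423/83 but 2.25¹⁰ ≈3325.26 reaches it, so n = 10.

10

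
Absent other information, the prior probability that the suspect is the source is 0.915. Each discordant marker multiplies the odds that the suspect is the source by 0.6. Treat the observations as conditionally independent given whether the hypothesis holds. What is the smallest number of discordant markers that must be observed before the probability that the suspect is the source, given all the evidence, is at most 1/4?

7

Prior odds: 0.915 ÷ 0.085 = 183/17.
Likelihood ratio per discordant marker = 0.6.
Target odds: 0.25 ÷ 0.75 = 1/3.
Need (183/17) × 0.6ⁿ ≤ 1/3, i.e. 0.6ⁿ ≤ 17/549.
0.6⁶ = 729/15625 is still above 17/549 but 0.6⁷ = 2187/78125 is at or below it, so n = 7.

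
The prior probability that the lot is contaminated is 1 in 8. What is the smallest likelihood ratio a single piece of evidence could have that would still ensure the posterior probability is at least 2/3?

Prior odds = 0.125/0.875 = 1/7.
Target odds = (2/3)/(1/3) = 2.
Required Bayes factor = 2 ÷ (1/7) = 14.

14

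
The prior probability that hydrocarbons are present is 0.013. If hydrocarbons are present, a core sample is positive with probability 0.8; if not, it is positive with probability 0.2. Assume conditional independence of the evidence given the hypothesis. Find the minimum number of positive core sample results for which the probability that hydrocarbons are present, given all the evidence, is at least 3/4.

4

Prior odds = 0.013/0.987 = 13/987.
Likelihood ratio of a positive = 0.8/0.2 = 4.
Target odds: 0.75 ÷ 0.25 = 3.
Need (13/987) × 4ⁿ ≥ 3, i.e. 4ⁿ ≥ 2961/13.
4³ = 64 falls short of 2961/13 but 4⁴ = 256 reaches it, so n = 4.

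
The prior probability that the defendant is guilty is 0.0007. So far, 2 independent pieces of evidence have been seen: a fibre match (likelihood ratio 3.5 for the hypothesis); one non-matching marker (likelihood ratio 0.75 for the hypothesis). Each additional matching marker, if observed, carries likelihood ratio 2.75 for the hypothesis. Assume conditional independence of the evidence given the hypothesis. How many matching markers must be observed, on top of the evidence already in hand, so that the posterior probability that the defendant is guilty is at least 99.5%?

12

Prior odds = 0.0007/0.9993 = 7/9993.
Combined Bayes factor of the evidence already in hand = 3.5 × 0.75 = 2.625.
Odds after that evidence = (7/9993) × 2.625 = 49/26648.
Target odds = 0.995/0.005 = 199.
Need 2.75ⁿ ≥ 199 ÷ (49/26648) = 5302952/49.
2.75¹¹ ≈68023.6 falls short of 5302952/49 but 2.75¹² ≈187065 reaches it, so n = 12.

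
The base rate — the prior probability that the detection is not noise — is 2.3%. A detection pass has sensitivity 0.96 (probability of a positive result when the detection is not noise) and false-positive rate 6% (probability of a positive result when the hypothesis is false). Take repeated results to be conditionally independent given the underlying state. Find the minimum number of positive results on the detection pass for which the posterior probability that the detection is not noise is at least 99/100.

4

Prior odds: 0.023 ÷ 0.977 = 23/977.
Likelihood ratio of a positive result = 0.96/0.06 = 16.
Target posterior odds = 0.99/0.01 = 99.
Require 16ⁿ ≥ 99 ÷ (23/977) = 96723/23.
16³ = 4096 falls short of 96723/23 but 16⁴ = 65536 reaches it, so n = 4.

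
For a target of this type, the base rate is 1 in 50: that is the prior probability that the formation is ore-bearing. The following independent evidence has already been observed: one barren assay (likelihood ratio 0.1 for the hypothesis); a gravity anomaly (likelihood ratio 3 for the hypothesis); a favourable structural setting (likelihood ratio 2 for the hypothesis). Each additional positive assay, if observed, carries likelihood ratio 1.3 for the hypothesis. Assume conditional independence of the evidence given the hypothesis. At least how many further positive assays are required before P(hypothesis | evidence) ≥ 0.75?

21

Prior odds = 0.02/0.98 = 1/49.
Combined Bayes factor of the evidence already in hand = 0.1 × 3 × 2 = 0.6.
Odds after that evidence = (1/49) × 0.6 = 3/245.
Target odds = 0.75/0.25 = 3.
Need 1.3ⁿ ≥ 3 ÷ (3/245) = 245.
1.3²⁰ ≈190.05 falls short of 245 but 1.3²¹ ≈247.065 reaches it, so n = 21.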